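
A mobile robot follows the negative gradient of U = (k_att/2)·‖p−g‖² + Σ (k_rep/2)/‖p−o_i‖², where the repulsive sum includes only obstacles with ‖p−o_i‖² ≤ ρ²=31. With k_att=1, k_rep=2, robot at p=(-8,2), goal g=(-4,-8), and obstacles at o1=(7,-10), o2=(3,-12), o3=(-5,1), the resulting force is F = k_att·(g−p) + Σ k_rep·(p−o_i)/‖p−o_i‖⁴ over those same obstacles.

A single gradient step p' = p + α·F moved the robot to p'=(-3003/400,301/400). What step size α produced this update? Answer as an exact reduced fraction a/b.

α = 1/8

F_att = 1·(g−p) = 1·(4,-10) = (4.0000,-10.0000)
o1: d²=369 > ρ²=31 → inactive
o2: d²=317 > ρ²=31 → inactive
o3: d²=10 ≤ ρ²=31; F_rep = 2·(-3,1)/10² = (-0.0600,0.0200)
F = F_att + ΣF_rep = (3.9400,-9.9800)
Δp = p'−p = (0.4925,-1.2475); α = Δx/Fx = (197/400) / (197/50) = 1/8
check: Δy/Fy = (-499/400) / (-499/50) = 1/8 ✓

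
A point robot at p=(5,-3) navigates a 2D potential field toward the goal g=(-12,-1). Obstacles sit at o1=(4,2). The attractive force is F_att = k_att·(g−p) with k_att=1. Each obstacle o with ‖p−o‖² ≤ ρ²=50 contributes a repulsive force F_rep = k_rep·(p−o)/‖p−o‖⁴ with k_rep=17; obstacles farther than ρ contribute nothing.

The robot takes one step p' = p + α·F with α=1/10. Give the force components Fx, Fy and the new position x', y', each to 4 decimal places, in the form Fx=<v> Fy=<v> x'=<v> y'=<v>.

F_att = 1·(g−p) = 1·(-17,2) = (-17.0000,2.0000)
o1: d²=26 ≤ ρ²=50; F_rep = 17·(1,-5)/26² = (0.0251,-0.1257)
F = F_att + ΣF_rep = (-16.9749,1.8743)
p' = p + 1/10·F = (3.3025,-2.8126)

Fx=-16.9749 Fy=1.8743 x'=3.3025 y'=-2.8126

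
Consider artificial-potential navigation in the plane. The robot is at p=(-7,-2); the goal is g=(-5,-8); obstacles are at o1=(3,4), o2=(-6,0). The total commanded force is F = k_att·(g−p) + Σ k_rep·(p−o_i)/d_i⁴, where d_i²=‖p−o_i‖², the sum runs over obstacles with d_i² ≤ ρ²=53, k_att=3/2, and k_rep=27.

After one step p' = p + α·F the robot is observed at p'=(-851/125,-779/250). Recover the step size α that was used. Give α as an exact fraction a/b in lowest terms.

α = 1/10

F_att = 3/2·(g−p) = 3/2·(2,-6) = (3.0000,-9.0000)
o1: d²=136 > ρ²=53 → inactive
o2: d²=5 ≤ ρ²=53; F_rep = 27·(-1,-2)/5² = (-1.0800,-2.1600)
F = F_att + ΣF_rep = (1.9200,-11.1600)
Δp = p'−p = (0.1920,-1.1160); α = Δx/Fx = (24/125) / (48/25) = 1/10
check: Δy/Fy = (-279/250) / (-279/25) = 1/10 ✓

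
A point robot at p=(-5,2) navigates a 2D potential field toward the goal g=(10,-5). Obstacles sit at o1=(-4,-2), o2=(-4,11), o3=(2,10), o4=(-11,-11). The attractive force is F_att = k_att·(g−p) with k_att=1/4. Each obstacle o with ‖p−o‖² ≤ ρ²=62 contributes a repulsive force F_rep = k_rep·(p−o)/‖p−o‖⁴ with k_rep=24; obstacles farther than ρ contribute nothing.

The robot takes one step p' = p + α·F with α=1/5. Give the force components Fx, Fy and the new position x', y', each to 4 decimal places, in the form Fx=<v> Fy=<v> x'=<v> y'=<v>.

Fx=3.6670 Fy=-1.4178 x'=-4.2666 y'=1.7164

F_att = 1/4·(g−p) = 1/4·(15,-7) = (3.7500,-1.7500)
o1: d²=17 ≤ ρ²=62; F_rep = 24·(-1,4)/17² = (-0.0830,0.3322)
o2: d²=82 > ρ²=62 → inactive
o3: d²=113 > ρ²=62 → inactive
o4: d²=205 > ρ²=62 → inactive
F = F_att + ΣF_rep = (3.6670,-1.4178)
p' = p + 1/5·F = (-4.2666,1.7164)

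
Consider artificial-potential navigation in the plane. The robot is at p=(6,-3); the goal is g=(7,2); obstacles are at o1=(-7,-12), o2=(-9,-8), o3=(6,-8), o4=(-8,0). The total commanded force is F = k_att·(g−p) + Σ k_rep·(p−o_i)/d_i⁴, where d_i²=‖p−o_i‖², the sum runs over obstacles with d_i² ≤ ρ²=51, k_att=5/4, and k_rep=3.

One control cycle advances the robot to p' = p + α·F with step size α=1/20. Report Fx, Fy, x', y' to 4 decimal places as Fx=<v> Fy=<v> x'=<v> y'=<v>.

F_att = 5/4·(g−p) = 5/4·(1,5) = (1.2500,6.2500)
o1: d²=250 > ρ²=51 → inactive
o2: d²=250 > ρ²=51 → inactive
o3: d²=25 ≤ ρ²=51; F_rep = 3·(0,5)/25² = (0.0000,0.0240)
o4: d²=205 > ρ²=51 → inactive
F = F_att + ΣF_rep = (1.2500,6.2740)
p' = p + 1/20·F = (6.0625,-2.6863)

Fx=1.2500 Fy=6.2740 x'=6.0625 y'=-2.6863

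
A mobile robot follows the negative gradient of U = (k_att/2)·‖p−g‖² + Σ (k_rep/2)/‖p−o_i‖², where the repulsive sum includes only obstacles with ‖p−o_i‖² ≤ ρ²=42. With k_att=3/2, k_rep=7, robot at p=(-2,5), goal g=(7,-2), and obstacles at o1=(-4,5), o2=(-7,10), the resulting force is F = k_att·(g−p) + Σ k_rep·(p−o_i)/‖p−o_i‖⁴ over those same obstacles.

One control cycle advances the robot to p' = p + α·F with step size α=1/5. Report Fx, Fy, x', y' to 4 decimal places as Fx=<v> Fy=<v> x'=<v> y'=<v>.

Fx=14.3750 Fy=-10.5000 x'=0.8750 y'=2.9000

F_att = 3/2·(g−p) = 3/2·(9,-7) = (13.5000,-10.5000)
o1: d²=4 ≤ ρ²=42; F_rep = 7·(2,0)/4² = (0.8750,0.0000)
o2: d²=50 > ρ²=42 → inactive
F = F_att + ΣF_rep = (14.3750,-10.5000)
p' = p + 1/5·F = (0.8750,2.9000)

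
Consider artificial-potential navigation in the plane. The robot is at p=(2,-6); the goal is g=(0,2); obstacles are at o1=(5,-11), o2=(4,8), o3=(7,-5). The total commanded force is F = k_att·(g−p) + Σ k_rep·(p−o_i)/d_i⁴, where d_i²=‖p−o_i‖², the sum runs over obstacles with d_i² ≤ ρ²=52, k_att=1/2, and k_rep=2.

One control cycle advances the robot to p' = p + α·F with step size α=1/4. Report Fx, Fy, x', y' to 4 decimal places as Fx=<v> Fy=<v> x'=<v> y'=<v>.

Fx=-1.0200 Fy=4.0057 x'=1.7450 y'=-4.9986

F_att = 1/2·(g−p) = 1/2·(-2,8) = (-1.0000,4.0000)
o1: d²=34 ≤ ρ²=52; F_rep = 2·(-3,5)/34² = (-0.0052,0.0087)
o2: d²=200 > ρ²=52 → inactive
o3: d²=26 ≤ ρ²=52; F_rep = 2·(-5,-1)/26² = (-0.0148,-0.0030)
F = F_att + ΣF_rep = (-1.0200,4.0057)
p' = p + 1/4·F = (1.7450,-4.9986)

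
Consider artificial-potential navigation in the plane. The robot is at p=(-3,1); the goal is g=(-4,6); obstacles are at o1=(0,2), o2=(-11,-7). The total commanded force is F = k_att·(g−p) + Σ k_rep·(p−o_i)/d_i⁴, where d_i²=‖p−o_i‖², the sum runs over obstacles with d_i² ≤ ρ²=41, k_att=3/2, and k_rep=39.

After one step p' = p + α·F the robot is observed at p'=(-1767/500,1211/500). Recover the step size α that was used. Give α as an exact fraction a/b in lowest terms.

F_att = 3/2·(g−p) = 3/2·(-1,5) = (-1.5000,7.5000)
o1: d²=10 ≤ ρ²=41; F_rep = 39·(-3,-1)/10² = (-1.1700,-0.3900)
o2: d²=128 > ρ²=41 → inactive
F = F_att + ΣF_rep = (-2.6700,7.1100)
Δp = p'−p = (-0.5340,1.4220); α = Δx/Fx = (-267/500) / (-267/100) = 1/5
check: Δy/Fy = (711/500) / (711/100) = 1/5 ✓

α = 1/5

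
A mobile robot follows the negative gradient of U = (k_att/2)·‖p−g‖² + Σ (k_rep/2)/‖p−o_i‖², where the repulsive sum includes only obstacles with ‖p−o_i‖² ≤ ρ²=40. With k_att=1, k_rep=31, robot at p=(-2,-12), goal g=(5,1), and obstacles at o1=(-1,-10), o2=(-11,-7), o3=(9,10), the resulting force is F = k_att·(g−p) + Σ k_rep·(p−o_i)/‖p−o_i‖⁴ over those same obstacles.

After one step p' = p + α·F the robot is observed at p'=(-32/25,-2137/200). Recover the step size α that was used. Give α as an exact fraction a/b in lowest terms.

α = 1/8

F_att = 1·(g−p) = 1·(7,13) = (7.0000,13.0000)
o1: d²=5 ≤ ρ²=40; F_rep = 31·(-1,-2)/5² = (-1.2400,-2.4800)
o2: d²=106 > ρ²=40 → inactive
o3: d²=605 > ρ²=40 → inactive
F = F_att + ΣF_rep = (5.7600,10.5200)
Δp = p'−p = (0.7200,1.3150); α = Δx/Fx = (18/25) / (144/25) = 1/8
check: Δy/Fy = (263/200) / (263/25) = 1/8 ✓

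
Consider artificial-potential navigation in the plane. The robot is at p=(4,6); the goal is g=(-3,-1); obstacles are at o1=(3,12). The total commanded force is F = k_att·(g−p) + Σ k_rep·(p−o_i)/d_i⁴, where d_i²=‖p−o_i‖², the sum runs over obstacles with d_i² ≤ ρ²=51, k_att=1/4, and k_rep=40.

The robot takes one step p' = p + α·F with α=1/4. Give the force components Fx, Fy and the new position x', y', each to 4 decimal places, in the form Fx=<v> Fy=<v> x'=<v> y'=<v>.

Fx=-1.7208 Fy=-1.9253 x'=3.5698 y'=5.5187

F_att = 1/4·(g−p) = 1/4·(-7,-7) = (-1.7500,-1.7500)
o1: d²=37 ≤ ρ²=51; F_rep = 40·(1,-6)/37² = (0.0292,-0.1753)
F = F_att + ΣF_rep = (-1.7208,-1.9253)
p' = p + 1/4·F = (3.5698,5.5187)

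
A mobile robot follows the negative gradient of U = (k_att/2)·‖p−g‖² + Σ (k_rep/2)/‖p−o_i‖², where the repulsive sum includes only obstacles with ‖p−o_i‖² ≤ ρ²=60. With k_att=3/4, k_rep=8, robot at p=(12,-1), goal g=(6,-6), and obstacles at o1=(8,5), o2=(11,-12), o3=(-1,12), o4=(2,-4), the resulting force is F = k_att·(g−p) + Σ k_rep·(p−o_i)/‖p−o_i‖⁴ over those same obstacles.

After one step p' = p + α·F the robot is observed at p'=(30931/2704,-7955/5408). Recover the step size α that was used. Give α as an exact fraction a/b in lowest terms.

F_att = 3/4·(g−p) = 3/4·(-6,-5) = (-4.5000,-3.7500)
o1: d²=52 ≤ ρ²=60; F_rep = 8·(4,-6)/52² = (0.0118,-0.0178)
o2: d²=122 > ρ²=60 → inactive
o3: d²=338 > ρ²=60 → inactive
o4: d²=109 > ρ²=60 → inactive
F = F_att + ΣF_rep = (-4.4882,-3.7678)
Δp = p'−p = (-0.5610,-0.4710); α = Δx/Fx = (-1517/2704) / (-1517/338) = 1/8
check: Δy/Fy = (-2547/5408) / (-2547/676) = 1/8 ✓

α = 1/8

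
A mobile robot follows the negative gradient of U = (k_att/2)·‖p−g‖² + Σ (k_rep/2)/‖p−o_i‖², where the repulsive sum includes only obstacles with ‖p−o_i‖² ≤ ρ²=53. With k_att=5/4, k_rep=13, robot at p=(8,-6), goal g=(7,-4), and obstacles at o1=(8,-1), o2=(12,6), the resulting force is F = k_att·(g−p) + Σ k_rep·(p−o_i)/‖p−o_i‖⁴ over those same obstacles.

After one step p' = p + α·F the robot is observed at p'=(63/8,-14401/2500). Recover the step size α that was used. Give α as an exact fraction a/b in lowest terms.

F_att = 5/4·(g−p) = 5/4·(-1,2) = (-1.2500,2.5000)
o1: d²=25 ≤ ρ²=53; F_rep = 13·(0,-5)/25² = (0.0000,-0.1040)
o2: d²=160 > ρ²=53 → inactive
F = F_att + ΣF_rep = (-1.2500,2.3960)
Δp = p'−p = (-0.1250,0.2396); α = Δx/Fx = (-1/8) / (-5/4) = 1/10
check: Δy/Fy = (599/2500) / (599/250) = 1/10 ✓

α = 1/10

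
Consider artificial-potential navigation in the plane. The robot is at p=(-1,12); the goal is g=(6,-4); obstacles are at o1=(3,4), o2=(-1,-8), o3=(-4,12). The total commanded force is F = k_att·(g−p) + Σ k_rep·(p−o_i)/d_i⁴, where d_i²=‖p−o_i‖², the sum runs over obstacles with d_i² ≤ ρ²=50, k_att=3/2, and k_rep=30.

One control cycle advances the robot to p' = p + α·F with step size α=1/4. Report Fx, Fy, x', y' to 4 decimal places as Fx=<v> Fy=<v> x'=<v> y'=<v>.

F_att = 3/2·(g−p) = 3/2·(7,-16) = (10.5000,-24.0000)
o1: d²=80 > ρ²=50 → inactive
o2: d²=400 > ρ²=50 → inactive
o3: d²=9 ≤ ρ²=50; F_rep = 30·(3,0)/9² = (1.1111,0.0000)
F = F_att + ΣF_rep = (11.6111,-24.0000)
p' = p + 1/4·F = (1.9028,6.0000)

Fx=11.6111 Fy=-24.0000 x'=1.9028 y'=6.0000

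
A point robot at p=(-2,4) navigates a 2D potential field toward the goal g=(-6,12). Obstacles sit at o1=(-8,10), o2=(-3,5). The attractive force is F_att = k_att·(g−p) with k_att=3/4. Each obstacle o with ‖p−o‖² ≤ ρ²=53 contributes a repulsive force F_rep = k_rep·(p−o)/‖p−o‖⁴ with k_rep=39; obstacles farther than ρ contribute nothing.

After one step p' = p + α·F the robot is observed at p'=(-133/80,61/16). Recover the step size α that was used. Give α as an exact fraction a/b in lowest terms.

α = 1/20

F_att = 3/4·(g−p) = 3/4·(-4,8) = (-3.0000,6.0000)
o1: d²=72 > ρ²=53 → inactive
o2: d²=2 ≤ ρ²=53; F_rep = 39·(1,-1)/2² = (9.7500,-9.7500)
F = F_att + ΣF_rep = (6.7500,-3.7500)
Δp = p'−p = (0.3375,-0.1875); α = Δx/Fx = (27/80) / (27/4) = 1/20
check: Δy/Fy = (-3/16) / (-15/4) = 1/20 ✓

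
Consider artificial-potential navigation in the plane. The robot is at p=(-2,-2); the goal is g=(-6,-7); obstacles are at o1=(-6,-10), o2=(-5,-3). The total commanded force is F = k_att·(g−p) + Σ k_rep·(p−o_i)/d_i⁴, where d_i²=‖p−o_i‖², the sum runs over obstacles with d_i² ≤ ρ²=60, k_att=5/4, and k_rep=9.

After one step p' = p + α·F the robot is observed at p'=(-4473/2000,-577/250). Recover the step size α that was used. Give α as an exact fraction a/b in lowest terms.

F_att = 5/4·(g−p) = 5/4·(-4,-5) = (-5.0000,-6.2500)
o1: d²=80 > ρ²=60 → inactive
o2: d²=10 ≤ ρ²=60; F_rep = 9·(3,1)/10² = (0.2700,0.0900)
F = F_att + ΣF_rep = (-4.7300,-6.1600)
Δp = p'−p = (-0.2365,-0.3080); α = Δx/Fx = (-473/2000) / (-473/100) = 1/20
check: Δy/Fy = (-77/250) / (-154/25) = 1/20 ✓

α = 1/20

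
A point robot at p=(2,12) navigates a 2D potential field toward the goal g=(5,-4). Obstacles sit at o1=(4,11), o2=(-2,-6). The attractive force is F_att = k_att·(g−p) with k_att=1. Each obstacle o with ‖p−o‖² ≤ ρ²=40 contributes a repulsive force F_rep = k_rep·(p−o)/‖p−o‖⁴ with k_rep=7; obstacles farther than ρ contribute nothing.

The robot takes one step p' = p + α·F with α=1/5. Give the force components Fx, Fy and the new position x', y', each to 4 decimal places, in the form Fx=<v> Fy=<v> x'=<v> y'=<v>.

F_att = 1·(g−p) = 1·(3,-16) = (3.0000,-16.0000)
o1: d²=5 ≤ ρ²=40; F_rep = 7·(-2,1)/5² = (-0.5600,0.2800)
o2: d²=340 > ρ²=40 → inactive
F = F_att + ΣF_rep = (2.4400,-15.7200)
p' = p + 1/5·F = (2.4880,8.8560)

Fx=2.4400 Fy=-15.7200 x'=2.4880 y'=8.8560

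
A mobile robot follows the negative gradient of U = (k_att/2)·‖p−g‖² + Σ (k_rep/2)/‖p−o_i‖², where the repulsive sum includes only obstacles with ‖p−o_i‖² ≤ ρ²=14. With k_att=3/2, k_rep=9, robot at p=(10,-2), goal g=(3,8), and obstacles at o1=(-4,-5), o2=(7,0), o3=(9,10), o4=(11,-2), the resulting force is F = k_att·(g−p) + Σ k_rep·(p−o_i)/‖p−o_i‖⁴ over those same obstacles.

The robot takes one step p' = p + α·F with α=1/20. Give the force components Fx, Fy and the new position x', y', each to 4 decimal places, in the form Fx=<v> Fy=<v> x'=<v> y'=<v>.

Fx=-19.3402 Fy=14.8935 x'=9.0330 y'=-1.2553

F_att = 3/2·(g−p) = 3/2·(-7,10) = (-10.5000,15.0000)
o1: d²=205 > ρ²=14 → inactive
o2: d²=13 ≤ ρ²=14; F_rep = 9·(3,-2)/13² = (0.1598,-0.1065)
o3: d²=145 > ρ²=14 → inactive
o4: d²=1 ≤ ρ²=14; F_rep = 9·(-1,0)/1² = (-9.0000,0.0000)
F = F_att + ΣF_rep = (-19.3402,14.8935)
p' = p + 1/20·F = (9.0330,-1.2553)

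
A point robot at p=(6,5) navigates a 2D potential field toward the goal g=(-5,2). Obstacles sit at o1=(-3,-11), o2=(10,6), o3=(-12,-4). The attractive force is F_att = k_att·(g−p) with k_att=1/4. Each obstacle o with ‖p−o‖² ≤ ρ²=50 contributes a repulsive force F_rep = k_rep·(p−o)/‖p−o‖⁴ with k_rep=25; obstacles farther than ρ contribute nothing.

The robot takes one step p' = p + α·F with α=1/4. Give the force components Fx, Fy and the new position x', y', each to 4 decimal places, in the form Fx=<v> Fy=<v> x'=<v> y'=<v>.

Fx=-3.0960 Fy=-0.8365 x'=5.2260 y'=4.7909

F_att = 1/4·(g−p) = 1/4·(-11,-3) = (-2.7500,-0.7500)
o1: d²=337 > ρ²=50 → inactive
o2: d²=17 ≤ ρ²=50; F_rep = 25·(-4,-1)/17² = (-0.3460,-0.0865)
o3: d²=405 > ρ²=50 → inactive
F = F_att + ΣF_rep = (-3.0960,-0.8365)
p' = p + 1/4·F = (5.2260,4.7909)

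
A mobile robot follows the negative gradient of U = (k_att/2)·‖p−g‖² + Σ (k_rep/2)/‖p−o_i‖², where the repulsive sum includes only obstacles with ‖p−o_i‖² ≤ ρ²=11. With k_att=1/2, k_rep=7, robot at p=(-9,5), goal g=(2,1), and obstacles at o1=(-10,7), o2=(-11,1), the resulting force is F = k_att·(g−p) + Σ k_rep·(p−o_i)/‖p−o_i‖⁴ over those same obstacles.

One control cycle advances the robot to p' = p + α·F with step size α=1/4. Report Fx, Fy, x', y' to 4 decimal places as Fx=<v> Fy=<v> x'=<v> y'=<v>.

F_att = 1/2·(g−p) = 1/2·(11,-4) = (5.5000,-2.0000)
o1: d²=5 ≤ ρ²=11; F_rep = 7·(1,-2)/5² = (0.2800,-0.5600)
o2: d²=20 > ρ²=11 → inactive
F = F_att + ΣF_rep = (5.7800,-2.5600)
p' = p + 1/4·F = (-7.5550,4.3600)

Fx=5.7800 Fy=-2.5600 x'=-7.5550 y'=4.3600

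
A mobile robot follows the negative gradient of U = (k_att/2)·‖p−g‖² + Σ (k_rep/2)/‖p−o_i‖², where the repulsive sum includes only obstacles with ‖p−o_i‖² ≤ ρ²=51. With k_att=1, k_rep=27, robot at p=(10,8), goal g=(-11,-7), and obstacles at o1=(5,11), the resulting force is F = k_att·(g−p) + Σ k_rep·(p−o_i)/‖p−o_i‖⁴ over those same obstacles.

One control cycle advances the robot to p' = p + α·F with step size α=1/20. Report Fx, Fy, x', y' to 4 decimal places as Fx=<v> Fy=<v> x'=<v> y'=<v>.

F_att = 1·(g−p) = 1·(-21,-15) = (-21.0000,-15.0000)
o1: d²=34 ≤ ρ²=51; F_rep = 27·(5,-3)/34² = (0.1168,-0.0701)
F = F_att + ΣF_rep = (-20.8832,-15.0701)
p' = p + 1/20·F = (8.9558,7.2465)

Fx=-20.8832 Fy=-15.0701 x'=8.9558 y'=7.2465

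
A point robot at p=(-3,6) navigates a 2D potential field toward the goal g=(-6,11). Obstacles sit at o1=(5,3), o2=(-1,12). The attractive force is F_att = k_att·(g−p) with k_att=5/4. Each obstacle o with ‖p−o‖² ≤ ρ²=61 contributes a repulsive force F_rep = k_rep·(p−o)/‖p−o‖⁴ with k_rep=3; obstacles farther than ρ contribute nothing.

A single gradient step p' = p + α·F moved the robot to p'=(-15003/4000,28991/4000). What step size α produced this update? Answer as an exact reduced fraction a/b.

α = 1/5

F_att = 5/4·(g−p) = 5/4·(-3,5) = (-3.7500,6.2500)
o1: d²=73 > ρ²=61 → inactive
o2: d²=40 ≤ ρ²=61; F_rep = 3·(-2,-6)/40² = (-0.0037,-0.0112)
F = F_att + ΣF_rep = (-3.7538,6.2387)
Δp = p'−p = (-0.7508,1.2477); α = Δx/Fx = (-3003/4000) / (-3003/800) = 1/5
check: Δy/Fy = (4991/4000) / (4991/800) = 1/5 ✓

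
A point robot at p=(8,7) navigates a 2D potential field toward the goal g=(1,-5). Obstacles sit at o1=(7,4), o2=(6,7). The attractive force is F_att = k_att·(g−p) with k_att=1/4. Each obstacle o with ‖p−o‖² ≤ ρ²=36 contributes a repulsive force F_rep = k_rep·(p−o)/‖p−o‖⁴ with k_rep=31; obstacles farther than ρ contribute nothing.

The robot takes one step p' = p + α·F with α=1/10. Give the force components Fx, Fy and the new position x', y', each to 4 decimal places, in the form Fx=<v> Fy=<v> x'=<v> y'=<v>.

Fx=2.4350 Fy=-2.0700 x'=8.2435 y'=6.7930

F_att = 1/4·(g−p) = 1/4·(-7,-12) = (-1.7500,-3.0000)
o1: d²=10 ≤ ρ²=36; F_rep = 31·(1,3)/10² = (0.3100,0.9300)
o2: d²=4 ≤ ρ²=36; F_rep = 31·(2,0)/4² = (3.8750,0.0000)
F = F_att + ΣF_rep = (2.4350,-2.0700)
p' = p + 1/10·F = (8.2435,6.7930)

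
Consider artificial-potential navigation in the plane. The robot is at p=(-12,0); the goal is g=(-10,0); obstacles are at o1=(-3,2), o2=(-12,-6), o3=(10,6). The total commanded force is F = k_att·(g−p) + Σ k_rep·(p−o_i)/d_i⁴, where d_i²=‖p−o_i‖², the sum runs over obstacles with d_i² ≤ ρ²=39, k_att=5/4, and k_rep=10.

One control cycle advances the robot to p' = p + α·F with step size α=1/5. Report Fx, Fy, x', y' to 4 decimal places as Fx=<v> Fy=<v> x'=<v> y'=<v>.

Fx=2.5000 Fy=0.0463 x'=-11.5000 y'=0.0093

F_att = 5/4·(g−p) = 5/4·(2,0) = (2.5000,0.0000)
o1: d²=85 > ρ²=39 → inactive
o2: d²=36 ≤ ρ²=39; F_rep = 10·(0,6)/36² = (0.0000,0.0463)
o3: d²=520 > ρ²=39 → inactive
F = F_att + ΣF_rep = (2.5000,0.0463)
p' = p + 1/5·F = (-11.5000,0.0093)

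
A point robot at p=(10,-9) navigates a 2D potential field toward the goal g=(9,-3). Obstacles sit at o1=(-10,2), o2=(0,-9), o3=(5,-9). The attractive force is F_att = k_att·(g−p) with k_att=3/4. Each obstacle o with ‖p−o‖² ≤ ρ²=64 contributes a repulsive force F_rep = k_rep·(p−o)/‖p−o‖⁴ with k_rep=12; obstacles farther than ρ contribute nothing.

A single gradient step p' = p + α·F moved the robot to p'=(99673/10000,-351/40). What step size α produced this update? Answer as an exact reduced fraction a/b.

α = 1/20

F_att = 3/4·(g−p) = 3/4·(-1,6) = (-0.7500,4.5000)
o1: d²=521 > ρ²=64 → inactive
o2: d²=100 > ρ²=64 → inactive
o3: d²=25 ≤ ρ²=64; F_rep = 12·(5,0)/25² = (0.0960,0.0000)
F = F_att + ΣF_rep = (-0.6540,4.5000)
Δp = p'−p = (-0.0327,0.2250); α = Δx/Fx = (-327/10000) / (-327/500) = 1/20
check: Δy/Fy = (9/40) / (9/2) = 1/20 ✓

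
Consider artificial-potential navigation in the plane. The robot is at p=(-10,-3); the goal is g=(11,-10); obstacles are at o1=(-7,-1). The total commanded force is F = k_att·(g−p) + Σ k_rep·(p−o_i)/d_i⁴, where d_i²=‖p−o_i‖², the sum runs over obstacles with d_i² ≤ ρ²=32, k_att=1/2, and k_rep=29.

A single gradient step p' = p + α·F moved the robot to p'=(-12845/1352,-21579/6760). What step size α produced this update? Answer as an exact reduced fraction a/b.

α = 1/20

F_att = 1/2·(g−p) = 1/2·(21,-7) = (10.5000,-3.5000)
o1: d²=13 ≤ ρ²=32; F_rep = 29·(-3,-2)/13² = (-0.5148,-0.3432)
F = F_att + ΣF_rep = (9.9852,-3.8432)
Δp = p'−p = (0.4993,-0.1922); α = Δx/Fx = (675/1352) / (3375/338) = 1/20
check: Δy/Fy = (-1299/6760) / (-1299/338) = 1/20 ✓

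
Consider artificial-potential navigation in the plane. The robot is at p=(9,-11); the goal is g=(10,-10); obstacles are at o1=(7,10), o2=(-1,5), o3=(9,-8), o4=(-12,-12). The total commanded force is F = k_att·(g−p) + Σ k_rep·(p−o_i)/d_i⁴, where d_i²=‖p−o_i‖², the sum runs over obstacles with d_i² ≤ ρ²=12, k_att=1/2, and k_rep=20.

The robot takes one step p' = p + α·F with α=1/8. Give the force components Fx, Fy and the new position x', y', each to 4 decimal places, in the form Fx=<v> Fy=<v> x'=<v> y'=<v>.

F_att = 1/2·(g−p) = 1/2·(1,1) = (0.5000,0.5000)
o1: d²=445 > ρ²=12 → inactive
o2: d²=356 > ρ²=12 → inactive
o3: d²=9 ≤ ρ²=12; F_rep = 20·(0,-3)/9² = (0.0000,-0.7407)
o4: d²=442 > ρ²=12 → inactive
F = F_att + ΣF_rep = (0.5000,-0.2407)
p' = p + 1/8·F = (9.0625,-11.0301)

Fx=0.5000 Fy=-0.2407 x'=9.0625 y'=-11.0301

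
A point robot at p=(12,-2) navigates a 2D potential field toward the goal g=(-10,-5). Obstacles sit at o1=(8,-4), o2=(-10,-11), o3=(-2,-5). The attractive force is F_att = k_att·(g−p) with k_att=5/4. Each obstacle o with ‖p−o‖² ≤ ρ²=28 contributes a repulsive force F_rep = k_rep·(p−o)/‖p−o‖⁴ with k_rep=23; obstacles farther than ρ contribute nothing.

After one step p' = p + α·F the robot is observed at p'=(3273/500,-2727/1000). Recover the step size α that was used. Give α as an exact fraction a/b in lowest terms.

F_att = 5/4·(g−p) = 5/4·(-22,-3) = (-27.5000,-3.7500)
o1: d²=20 ≤ ρ²=28; F_rep = 23·(4,2)/20² = (0.2300,0.1150)
o2: d²=565 > ρ²=28 → inactive
o3: d²=205 > ρ²=28 → inactive
F = F_att + ΣF_rep = (-27.2700,-3.6350)
Δp = p'−p = (-5.4540,-0.7270); α = Δx/Fx = (-2727/500) / (-2727/100) = 1/5
check: Δy/Fy = (-727/1000) / (-727/200) = 1/5 ✓

α = 1/5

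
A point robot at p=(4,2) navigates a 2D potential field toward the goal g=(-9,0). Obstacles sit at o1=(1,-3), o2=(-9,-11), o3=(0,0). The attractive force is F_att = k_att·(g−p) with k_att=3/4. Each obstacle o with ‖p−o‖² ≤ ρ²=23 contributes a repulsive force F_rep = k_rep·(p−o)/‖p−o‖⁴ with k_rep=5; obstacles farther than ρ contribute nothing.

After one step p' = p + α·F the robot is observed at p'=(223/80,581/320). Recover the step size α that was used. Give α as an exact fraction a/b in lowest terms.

α = 1/8

F_att = 3/4·(g−p) = 3/4·(-13,-2) = (-9.7500,-1.5000)
o1: d²=34 > ρ²=23 → inactive
o2: d²=338 > ρ²=23 → inactive
o3: d²=20 ≤ ρ²=23; F_rep = 5·(4,2)/20² = (0.0500,0.0250)
F = F_att + ΣF_rep = (-9.7000,-1.4750)
Δp = p'−p = (-1.2125,-0.1844); α = Δx/Fx = (-97/80) / (-97/10) = 1/8
check: Δy/Fy = (-59/320) / (-59/40) = 1/8 ✓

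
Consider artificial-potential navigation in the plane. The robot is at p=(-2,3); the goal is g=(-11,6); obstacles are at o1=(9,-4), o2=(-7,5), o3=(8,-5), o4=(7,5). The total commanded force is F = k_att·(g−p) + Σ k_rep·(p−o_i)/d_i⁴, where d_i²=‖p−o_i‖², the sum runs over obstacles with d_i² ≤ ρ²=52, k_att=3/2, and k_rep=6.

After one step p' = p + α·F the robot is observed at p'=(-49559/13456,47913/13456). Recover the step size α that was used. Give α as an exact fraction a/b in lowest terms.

α = 1/8

F_att = 3/2·(g−p) = 3/2·(-9,3) = (-13.5000,4.5000)
o1: d²=170 > ρ²=52 → inactive
o2: d²=29 ≤ ρ²=52; F_rep = 6·(5,-2)/29² = (0.0357,-0.0143)
o3: d²=164 > ρ²=52 → inactive
o4: d²=85 > ρ²=52 → inactive
F = F_att + ΣF_rep = (-13.4643,4.4857)
Δp = p'−p = (-1.6830,0.5607); α = Δx/Fx = (-22647/13456) / (-22647/1682) = 1/8
check: Δy/Fy = (7545/13456) / (7545/1682) = 1/8 ✓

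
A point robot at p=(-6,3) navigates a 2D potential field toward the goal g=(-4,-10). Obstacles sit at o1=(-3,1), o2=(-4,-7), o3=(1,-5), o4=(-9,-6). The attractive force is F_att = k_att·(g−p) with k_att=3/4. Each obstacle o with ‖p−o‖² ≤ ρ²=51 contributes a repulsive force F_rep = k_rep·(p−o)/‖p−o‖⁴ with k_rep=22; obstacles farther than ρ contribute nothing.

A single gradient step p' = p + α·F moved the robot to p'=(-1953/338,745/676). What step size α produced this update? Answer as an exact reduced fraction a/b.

F_att = 3/4·(g−p) = 3/4·(2,-13) = (1.5000,-9.7500)
o1: d²=13 ≤ ρ²=51; F_rep = 22·(-3,2)/13² = (-0.3905,0.2604)
o2: d²=104 > ρ²=51 → inactive
o3: d²=113 > ρ²=51 → inactive
o4: d²=90 > ρ²=51 → inactive
F = F_att + ΣF_rep = (1.1095,-9.4896)
Δp = p'−p = (0.2219,-1.8979); α = Δx/Fx = (75/338) / (375/338) = 1/5
check: Δy/Fy = (-1283/676) / (-6415/676) = 1/5 ✓

α = 1/5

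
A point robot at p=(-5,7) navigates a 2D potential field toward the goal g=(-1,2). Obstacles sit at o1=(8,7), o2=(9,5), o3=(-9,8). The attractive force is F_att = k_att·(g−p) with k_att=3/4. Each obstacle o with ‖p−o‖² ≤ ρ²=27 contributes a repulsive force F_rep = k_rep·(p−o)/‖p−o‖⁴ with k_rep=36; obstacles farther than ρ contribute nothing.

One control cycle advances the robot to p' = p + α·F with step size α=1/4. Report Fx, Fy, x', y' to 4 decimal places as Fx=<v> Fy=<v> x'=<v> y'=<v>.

F_att = 3/4·(g−p) = 3/4·(4,-5) = (3.0000,-3.7500)
o1: d²=169 > ρ²=27 → inactive
o2: d²=200 > ρ²=27 → inactive
o3: d²=17 ≤ ρ²=27; F_rep = 36·(4,-1)/17² = (0.4983,-0.1246)
F = F_att + ΣF_rep = (3.4983,-3.8746)
p' = p + 1/4·F = (-4.1254,6.0314)

Fx=3.4983 Fy=-3.8746 x'=-4.1254 y'=6.0314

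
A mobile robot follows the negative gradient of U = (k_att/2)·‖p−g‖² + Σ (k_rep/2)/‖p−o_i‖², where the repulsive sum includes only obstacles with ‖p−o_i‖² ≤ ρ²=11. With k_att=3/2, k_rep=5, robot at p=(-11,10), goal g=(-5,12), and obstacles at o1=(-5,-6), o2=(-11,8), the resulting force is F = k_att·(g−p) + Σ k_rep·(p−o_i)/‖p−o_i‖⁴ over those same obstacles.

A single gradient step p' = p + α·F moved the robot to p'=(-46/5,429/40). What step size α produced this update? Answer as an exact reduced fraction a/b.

α = 1/5

F_att = 3/2·(g−p) = 3/2·(6,2) = (9.0000,3.0000)
o1: d²=292 > ρ²=11 → inactive
o2: d²=4 ≤ ρ²=11; F_rep = 5·(0,2)/4² = (0.0000,0.6250)
F = F_att + ΣF_rep = (9.0000,3.6250)
Δp = p'−p = (1.8000,0.7250); α = Δx/Fx = (9/5) / (9) = 1/5
check: Δy/Fy = (29/40) / (29/8) = 1/5 ✓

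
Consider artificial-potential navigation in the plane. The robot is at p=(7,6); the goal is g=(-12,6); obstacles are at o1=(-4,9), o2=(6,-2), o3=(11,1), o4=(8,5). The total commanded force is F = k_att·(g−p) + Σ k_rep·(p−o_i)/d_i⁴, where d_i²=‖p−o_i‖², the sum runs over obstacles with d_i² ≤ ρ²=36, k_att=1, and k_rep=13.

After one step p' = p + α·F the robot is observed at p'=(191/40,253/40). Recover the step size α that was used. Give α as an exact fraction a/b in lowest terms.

α = 1/10

F_att = 1·(g−p) = 1·(-19,0) = (-19.0000,0.0000)
o1: d²=130 > ρ²=36 → inactive
o2: d²=65 > ρ²=36 → inactive
o3: d²=41 > ρ²=36 → inactive
o4: d²=2 ≤ ρ²=36; F_rep = 13·(-1,1)/2² = (-3.2500,3.2500)
F = F_att + ΣF_rep = (-22.2500,3.2500)
Δp = p'−p = (-2.2250,0.3250); α = Δx/Fx = (-89/40) / (-89/4) = 1/10
check: Δy/Fy = (13/40) / (13/4) = 1/10 ✓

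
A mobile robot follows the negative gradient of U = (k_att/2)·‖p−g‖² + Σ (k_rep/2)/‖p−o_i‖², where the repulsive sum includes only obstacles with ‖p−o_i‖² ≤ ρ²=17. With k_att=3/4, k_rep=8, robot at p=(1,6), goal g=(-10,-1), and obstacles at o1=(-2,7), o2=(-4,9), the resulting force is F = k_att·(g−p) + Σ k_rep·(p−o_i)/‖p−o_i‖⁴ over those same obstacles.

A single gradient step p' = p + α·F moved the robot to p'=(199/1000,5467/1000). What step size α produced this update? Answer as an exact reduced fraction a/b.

α = 1/10

F_att = 3/4·(g−p) = 3/4·(-11,-7) = (-8.2500,-5.2500)
o1: d²=10 ≤ ρ²=17; F_rep = 8·(3,-1)/10² = (0.2400,-0.0800)
o2: d²=34 > ρ²=17 → inactive
F = F_att + ΣF_rep = (-8.0100,-5.3300)
Δp = p'−p = (-0.8010,-0.5330); α = Δx/Fx = (-801/1000) / (-801/100) = 1/10
check: Δy/Fy = (-533/1000) / (-533/100) = 1/10 ✓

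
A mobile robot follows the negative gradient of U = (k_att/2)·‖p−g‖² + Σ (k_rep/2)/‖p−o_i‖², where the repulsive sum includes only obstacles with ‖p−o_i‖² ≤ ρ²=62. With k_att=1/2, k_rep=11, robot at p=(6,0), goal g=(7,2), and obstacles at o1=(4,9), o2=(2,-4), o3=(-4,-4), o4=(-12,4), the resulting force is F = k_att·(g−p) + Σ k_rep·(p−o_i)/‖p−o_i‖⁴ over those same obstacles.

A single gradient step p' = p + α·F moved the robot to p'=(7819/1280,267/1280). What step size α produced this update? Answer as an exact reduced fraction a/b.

α = 1/5

F_att = 1/2·(g−p) = 1/2·(1,2) = (0.5000,1.0000)
o1: d²=85 > ρ²=62 → inactive
o2: d²=32 ≤ ρ²=62; F_rep = 11·(4,4)/32² = (0.0430,0.0430)
o3: d²=116 > ρ²=62 → inactive
o4: d²=340 > ρ²=62 → inactive
F = F_att + ΣF_rep = (0.5430,1.0430)
Δp = p'−p = (0.1086,0.2086); α = Δx/Fx = (139/1280) / (139/256) = 1/5
check: Δy/Fy = (267/1280) / (267/256) = 1/5 ✓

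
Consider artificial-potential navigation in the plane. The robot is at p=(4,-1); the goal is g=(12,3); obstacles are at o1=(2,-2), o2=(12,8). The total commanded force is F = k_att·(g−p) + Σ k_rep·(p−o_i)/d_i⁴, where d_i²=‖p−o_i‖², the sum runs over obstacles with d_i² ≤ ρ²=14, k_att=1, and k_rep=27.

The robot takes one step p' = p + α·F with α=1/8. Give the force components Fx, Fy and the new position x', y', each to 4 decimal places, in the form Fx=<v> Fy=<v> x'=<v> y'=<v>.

F_att = 1·(g−p) = 1·(8,4) = (8.0000,4.0000)
o1: d²=5 ≤ ρ²=14; F_rep = 27·(2,1)/5² = (2.1600,1.0800)
o2: d²=145 > ρ²=14 → inactive
F = F_att + ΣF_rep = (10.1600,5.0800)
p' = p + 1/8·F = (5.2700,-0.3650)

Fx=10.1600 Fy=5.0800 x'=5.2700 y'=-0.3650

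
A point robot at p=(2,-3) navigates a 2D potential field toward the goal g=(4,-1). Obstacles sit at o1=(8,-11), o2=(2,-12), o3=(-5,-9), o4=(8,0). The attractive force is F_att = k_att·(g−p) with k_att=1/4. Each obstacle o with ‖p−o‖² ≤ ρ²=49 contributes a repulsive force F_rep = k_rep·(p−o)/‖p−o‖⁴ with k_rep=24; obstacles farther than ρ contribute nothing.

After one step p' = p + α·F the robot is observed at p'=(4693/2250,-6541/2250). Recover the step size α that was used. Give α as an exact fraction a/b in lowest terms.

α = 1/5

F_att = 1/4·(g−p) = 1/4·(2,2) = (0.5000,0.5000)
o1: d²=100 > ρ²=49 → inactive
o2: d²=81 > ρ²=49 → inactive
o3: d²=85 > ρ²=49 → inactive
o4: d²=45 ≤ ρ²=49; F_rep = 24·(-6,-3)/45² = (-0.0711,-0.0356)
F = F_att + ΣF_rep = (0.4289,0.4644)
Δp = p'−p = (0.0858,0.0929); α = Δx/Fx = (193/2250) / (193/450) = 1/5
check: Δy/Fy = (209/2250) / (209/450) = 1/5 ✓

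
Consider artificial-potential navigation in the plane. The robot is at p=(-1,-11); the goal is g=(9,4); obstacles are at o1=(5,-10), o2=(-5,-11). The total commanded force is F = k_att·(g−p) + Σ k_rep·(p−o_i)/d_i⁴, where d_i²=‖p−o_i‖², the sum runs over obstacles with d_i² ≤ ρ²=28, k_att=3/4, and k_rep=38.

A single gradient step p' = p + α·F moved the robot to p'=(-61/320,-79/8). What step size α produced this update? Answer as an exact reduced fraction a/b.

α = 1/10

F_att = 3/4·(g−p) = 3/4·(10,15) = (7.5000,11.2500)
o1: d²=37 > ρ²=28 → inactive
o2: d²=16 ≤ ρ²=28; F_rep = 38·(4,0)/16² = (0.5938,0.0000)
F = F_att + ΣF_rep = (8.0938,11.2500)
Δp = p'−p = (0.8094,1.1250); α = Δx/Fx = (259/320) / (259/32) = 1/10
check: Δy/Fy = (9/8) / (45/4) = 1/10 ✓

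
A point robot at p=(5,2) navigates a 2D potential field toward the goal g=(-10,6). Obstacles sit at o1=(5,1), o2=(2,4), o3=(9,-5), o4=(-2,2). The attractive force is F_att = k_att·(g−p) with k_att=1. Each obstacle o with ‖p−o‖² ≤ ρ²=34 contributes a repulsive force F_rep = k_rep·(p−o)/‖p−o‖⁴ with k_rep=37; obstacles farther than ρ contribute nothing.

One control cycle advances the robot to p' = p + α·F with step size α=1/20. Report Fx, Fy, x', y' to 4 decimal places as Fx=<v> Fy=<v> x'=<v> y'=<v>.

Fx=-14.3432 Fy=40.5621 x'=4.2828 y'=4.0281

F_att = 1·(g−p) = 1·(-15,4) = (-15.0000,4.0000)
o1: d²=1 ≤ ρ²=34; F_rep = 37·(0,1)/1² = (0.0000,37.0000)
o2: d²=13 ≤ ρ²=34; F_rep = 37·(3,-2)/13² = (0.6568,-0.4379)
o3: d²=65 > ρ²=34 → inactive
o4: d²=49 > ρ²=34 → inactive
F = F_att + ΣF_rep = (-14.3432,40.5621)
p' = p + 1/20·F = (4.2828,4.0281)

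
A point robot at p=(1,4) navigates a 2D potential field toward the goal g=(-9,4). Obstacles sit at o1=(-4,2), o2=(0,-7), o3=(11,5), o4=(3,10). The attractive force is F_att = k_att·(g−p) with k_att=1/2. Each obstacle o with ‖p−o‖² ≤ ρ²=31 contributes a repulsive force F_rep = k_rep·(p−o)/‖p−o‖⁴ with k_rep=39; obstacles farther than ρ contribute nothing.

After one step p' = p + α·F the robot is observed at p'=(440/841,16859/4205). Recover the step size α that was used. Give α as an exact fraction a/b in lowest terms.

F_att = 1/2·(g−p) = 1/2·(-10,0) = (-5.0000,0.0000)
o1: d²=29 ≤ ρ²=31; F_rep = 39·(5,2)/29² = (0.2319,0.0927)
o2: d²=122 > ρ²=31 → inactive
o3: d²=101 > ρ²=31 → inactive
o4: d²=40 > ρ²=31 → inactive
F = F_att + ΣF_rep = (-4.7681,0.0927)
Δp = p'−p = (-0.4768,0.0093); α = Δx/Fx = (-401/841) / (-4010/841) = 1/10
check: Δy/Fy = (39/4205) / (78/841) = 1/10 ✓

α = 1/10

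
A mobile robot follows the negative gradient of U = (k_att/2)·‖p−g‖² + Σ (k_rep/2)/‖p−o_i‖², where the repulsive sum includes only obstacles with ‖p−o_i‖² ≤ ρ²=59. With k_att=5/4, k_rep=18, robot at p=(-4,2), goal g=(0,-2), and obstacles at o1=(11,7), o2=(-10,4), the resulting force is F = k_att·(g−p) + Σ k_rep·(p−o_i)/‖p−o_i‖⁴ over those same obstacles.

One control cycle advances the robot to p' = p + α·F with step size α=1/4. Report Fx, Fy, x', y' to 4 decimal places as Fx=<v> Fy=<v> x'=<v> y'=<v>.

Fx=5.0675 Fy=-5.0225 x'=-2.7331 y'=0.7444

F_att = 5/4·(g−p) = 5/4·(4,-4) = (5.0000,-5.0000)
o1: d²=250 > ρ²=59 → inactive
o2: d²=40 ≤ ρ²=59; F_rep = 18·(6,-2)/40² = (0.0675,-0.0225)
F = F_att + ΣF_rep = (5.0675,-5.0225)
p' = p + 1/4·F = (-2.7331,0.7444)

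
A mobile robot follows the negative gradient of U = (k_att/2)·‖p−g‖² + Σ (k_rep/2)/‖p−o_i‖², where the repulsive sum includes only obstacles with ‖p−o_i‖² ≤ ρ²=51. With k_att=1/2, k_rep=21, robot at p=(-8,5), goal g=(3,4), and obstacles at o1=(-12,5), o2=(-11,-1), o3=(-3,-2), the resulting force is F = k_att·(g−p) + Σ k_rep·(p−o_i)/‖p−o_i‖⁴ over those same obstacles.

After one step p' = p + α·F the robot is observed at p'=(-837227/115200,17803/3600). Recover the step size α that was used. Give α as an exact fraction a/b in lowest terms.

α = 1/8

F_att = 1/2·(g−p) = 1/2·(11,-1) = (5.5000,-0.5000)
o1: d²=16 ≤ ρ²=51; F_rep = 21·(4,0)/16² = (0.3281,0.0000)
o2: d²=45 ≤ ρ²=51; F_rep = 21·(3,6)/45² = (0.0311,0.0622)
o3: d²=74 > ρ²=51 → inactive
F = F_att + ΣF_rep = (5.8592,-0.4378)
Δp = p'−p = (0.7324,-0.0547); α = Δx/Fx = (84373/115200) / (84373/14400) = 1/8
check: Δy/Fy = (-197/3600) / (-197/450) = 1/8 ✓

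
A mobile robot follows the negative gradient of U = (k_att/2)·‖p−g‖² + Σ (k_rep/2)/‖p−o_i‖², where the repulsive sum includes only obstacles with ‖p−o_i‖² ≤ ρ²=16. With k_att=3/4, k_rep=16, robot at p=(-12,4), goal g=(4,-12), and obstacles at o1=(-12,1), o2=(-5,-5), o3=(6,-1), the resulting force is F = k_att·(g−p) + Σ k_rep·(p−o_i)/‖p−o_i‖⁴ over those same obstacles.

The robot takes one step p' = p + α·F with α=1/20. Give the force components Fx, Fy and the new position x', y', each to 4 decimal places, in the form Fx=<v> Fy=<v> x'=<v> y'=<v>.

F_att = 3/4·(g−p) = 3/4·(16,-16) = (12.0000,-12.0000)
o1: d²=9 ≤ ρ²=16; F_rep = 16·(0,3)/9² = (0.0000,0.5926)
o2: d²=130 > ρ²=16 → inactive
o3: d²=349 > ρ²=16 → inactive
F = F_att + ΣF_rep = (12.0000,-11.4074)
p' = p + 1/20·F = (-11.4000,3.4296)

Fx=12.0000 Fy=-11.4074 x'=-11.4000 y'=3.4296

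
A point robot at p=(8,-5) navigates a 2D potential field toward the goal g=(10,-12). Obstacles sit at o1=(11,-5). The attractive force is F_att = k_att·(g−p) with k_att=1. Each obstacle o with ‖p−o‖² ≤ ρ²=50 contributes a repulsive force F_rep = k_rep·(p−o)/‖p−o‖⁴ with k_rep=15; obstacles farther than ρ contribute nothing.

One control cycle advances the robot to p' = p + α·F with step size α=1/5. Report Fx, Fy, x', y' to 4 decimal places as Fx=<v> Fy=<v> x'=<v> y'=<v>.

F_att = 1·(g−p) = 1·(2,-7) = (2.0000,-7.0000)
o1: d²=9 ≤ ρ²=50; F_rep = 15·(-3,0)/9² = (-0.5556,0.0000)
F = F_att + ΣF_rep = (1.4444,-7.0000)
p' = p + 1/5·F = (8.2889,-6.4000)

Fx=1.4444 Fy=-7.0000 x'=8.2889 y'=-6.4000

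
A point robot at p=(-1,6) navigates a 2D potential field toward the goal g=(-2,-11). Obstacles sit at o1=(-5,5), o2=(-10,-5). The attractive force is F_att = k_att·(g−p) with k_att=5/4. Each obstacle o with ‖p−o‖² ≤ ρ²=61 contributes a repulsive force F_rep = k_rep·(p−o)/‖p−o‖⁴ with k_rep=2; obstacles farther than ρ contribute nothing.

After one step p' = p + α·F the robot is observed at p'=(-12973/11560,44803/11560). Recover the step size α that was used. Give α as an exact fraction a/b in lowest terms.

α = 1/10

F_att = 5/4·(g−p) = 5/4·(-1,-17) = (-1.2500,-21.2500)
o1: d²=17 ≤ ρ²=61; F_rep = 2·(4,1)/17² = (0.0277,0.0069)
o2: d²=202 > ρ²=61 → inactive
F = F_att + ΣF_rep = (-1.2223,-21.2431)
Δp = p'−p = (-0.1222,-2.1243); α = Δx/Fx = (-1413/11560) / (-1413/1156) = 1/10
check: Δy/Fy = (-24557/11560) / (-24557/1156) = 1/10 ✓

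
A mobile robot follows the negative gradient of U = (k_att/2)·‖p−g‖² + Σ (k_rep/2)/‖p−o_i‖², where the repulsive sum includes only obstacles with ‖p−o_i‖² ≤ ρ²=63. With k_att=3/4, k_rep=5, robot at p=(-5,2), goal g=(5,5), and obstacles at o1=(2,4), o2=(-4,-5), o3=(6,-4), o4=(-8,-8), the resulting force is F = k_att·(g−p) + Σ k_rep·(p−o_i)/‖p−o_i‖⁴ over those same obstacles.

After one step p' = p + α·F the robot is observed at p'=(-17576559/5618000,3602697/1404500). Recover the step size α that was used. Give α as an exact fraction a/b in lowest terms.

α = 1/4

F_att = 3/4·(g−p) = 3/4·(10,3) = (7.5000,2.2500)
o1: d²=53 ≤ ρ²=63; F_rep = 5·(-7,-2)/53² = (-0.0125,-0.0036)
o2: d²=50 ≤ ρ²=63; F_rep = 5·(-1,7)/50² = (-0.0020,0.0140)
o3: d²=157 > ρ²=63 → inactive
o4: d²=109 > ρ²=63 → inactive
F = F_att + ΣF_rep = (7.4855,2.2604)
Δp = p'−p = (1.8714,0.5651); α = Δx/Fx = (10513441/5618000) / (10513441/1404500) = 1/4
check: Δy/Fy = (793697/1404500) / (793697/351125) = 1/4 ✓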